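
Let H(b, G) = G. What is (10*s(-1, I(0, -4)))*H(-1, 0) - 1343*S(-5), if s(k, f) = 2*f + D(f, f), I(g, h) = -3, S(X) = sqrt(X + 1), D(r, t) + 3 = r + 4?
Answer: -2686*I ≈ -2686.0*I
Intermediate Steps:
D(r, t) = 1 + r (D(r, t) = -3 + (r + 4) = -3 + (4 + r) = 1 + r)
S(X) = sqrt(1 + X)
s(k, f) = 1 + 3*f (s(k, f) = 2*f + (1 + f) = 1 + 3*f)
(10*s(-1, I(0, -4)))*H(-1, 0) - 1343*S(-5) = (10*(1 + 3*(-3)))*0 - 1343*sqrt(1 - 5) = (10*(1 - 9))*0 - 1343*sqrt(-4) = (10*(-8))*0 - 1343*2*I = -80*0 - 2686*I = 0 - 2686*I = -2686*I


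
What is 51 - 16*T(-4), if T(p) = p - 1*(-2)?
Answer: 83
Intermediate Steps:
T(p) = 2 + p (T(p) = p + 2 = 2 + p)
51 - 16*T(-4) = 51 - 16*(2 - 4) = 51 - 16*(-2) = 51 + 32 = 83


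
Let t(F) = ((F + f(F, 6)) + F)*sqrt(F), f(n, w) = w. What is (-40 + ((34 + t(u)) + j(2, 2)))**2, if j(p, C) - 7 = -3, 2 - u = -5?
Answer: 2804 - 80*sqrt(7) ≈ 2592.3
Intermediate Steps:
u = 7 (u = 2 - 1*(-5) = 2 + 5 = 7)
j(p, C) = 4 (j(p, C) = 7 - 3 = 4)
t(F) = sqrt(F)*(6 + 2*F) (t(F) = ((F + 6) + F)*sqrt(F) = ((6 + F) + F)*sqrt(F) = (6 + 2*F)*sqrt(F) = sqrt(F)*(6 + 2*F))
(-40 + ((34 + t(u)) + j(2, 2)))**2 = (-40 + ((34 + 2*sqrt(7)*(3 + 7)) + 4))**2 = (-40 + ((34 + 2*sqrt(7)*10) + 4))**2 = (-40 + ((34 + 20*sqrt(7)) + 4))**2 = (-40 + (38 + 20*sqrt(7)))**2 = (-2 + 20*sqrt(7))**2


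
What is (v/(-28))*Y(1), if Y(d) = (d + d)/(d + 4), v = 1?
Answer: -1/70 ≈ -0.014286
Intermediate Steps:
Y(d) = 2*d/(4 + d) (Y(d) = (2*d)/(4 + d) = 2*d/(4 + d))
(v/(-28))*Y(1) = (1/(-28))*(2*1/(4 + 1)) = (-1/28*1)*(2*1/5) = -1/(14*5) = -1/28*⅖ = -1/70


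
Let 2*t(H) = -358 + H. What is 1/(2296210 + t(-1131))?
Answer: 2/4590931 ≈ 4.3564e-7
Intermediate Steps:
t(H) = -179 + H/2 (t(H) = (-358 + H)/2 = -179 + H/2)
1/(2296210 + t(-1131)) = 1/(2296210 + (-179 + (½)*(-1131))) = 1/(2296210 + (-179 - 1131/2)) = 1/(2296210 - 1489/2) = 1/(4590931/2) = 2/4590931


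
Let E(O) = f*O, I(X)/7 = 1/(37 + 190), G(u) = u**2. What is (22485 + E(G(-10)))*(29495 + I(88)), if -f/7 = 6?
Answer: 122424877020/227 ≈ 5.3932e+8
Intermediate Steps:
f = -42 (f = -7*6 = -42)
I(X) = 7/227 (I(X) = 7/(37 + 190) = 7/227)
E(O) = -42*O
(22485 + E(G(-10)))*(29495 + I(88)) = (22485 - 42*(-10)**2)*(29495 + 7/227) = (22485 - 42*100)*(6695372/227) = (22485 - 4200)*(6695372/227) = 18285*(6695372/227) = 122424877020/227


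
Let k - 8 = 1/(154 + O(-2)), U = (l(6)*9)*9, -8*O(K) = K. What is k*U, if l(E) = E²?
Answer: 14405040/617 ≈ 23347.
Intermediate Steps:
O(K) = -K/8
U = 2916 (U = (6²*9)*9 = (36*9)*9 = 324*9 = 2916)
k = 4940/617 (k = 8 + 1/(154 - ⅛*(-2)) = 8 + 1/(154 + ¼) = 8 + 1/(617/4) = 8 + 4/617 = 4940/617 ≈ 8.0065)
k*U = (4940/617)*2916 = 14405040/617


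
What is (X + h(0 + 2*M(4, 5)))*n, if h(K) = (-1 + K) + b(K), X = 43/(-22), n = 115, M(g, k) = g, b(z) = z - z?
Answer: 12765/22 ≈ 580.23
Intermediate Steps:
b(z) = 0
X = -43/22 (X = 43*(-1/22) = -43/22 ≈ -1.9545)
h(K) = -1 + K (h(K) = (-1 + K) + 0 = -1 + K)
(X + h(0 + 2*M(4, 5)))*n = (-43/22 + (-1 + (0 + 2*4)))*115 = (-43/22 + (-1 + (0 + 8)))*115 = (-43/22 + (-1 + 8))*115 = (-43/22 + 7)*115 = (111/22)*115 = 12765/22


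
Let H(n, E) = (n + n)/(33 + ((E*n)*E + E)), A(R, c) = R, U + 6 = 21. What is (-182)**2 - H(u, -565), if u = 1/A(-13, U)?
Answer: 10803094482/326141 ≈ 33124.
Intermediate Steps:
U = 15 (U = -6 + 21 = 15)
u = -1/13 (u = 1/(-13) = -1/13 ≈ -0.076923)
H(n, E) = 2*n/(33 + E + n*E**2) (H(n, E) = (2*n)/(33 + (n*E**2 + E)) = (2*n)/(33 + (E + n*E**2)) = (2*n)/(33 + E + n*E**2) = 2*n/(33 + E + n*E**2))
(-182)**2 - H(u, -565) = (-182)**2 - 2*(-1)/(13*(33 - 565 - 1/13*(-565)**2)) = 33124 - 2*(-1)/(13*(33 - 565 - 1/13*319225)) = 33124 - 2*(-1)/(13*(33 - 565 - 319225/13)) = 33124 - 2*(-1)/(13*(-326141/13)) = 33124 - 2*(-1)*(-13)/(13*326141) = 33124 - 1*2/326141 = 33124 - 2/326141 = 10803094482/326141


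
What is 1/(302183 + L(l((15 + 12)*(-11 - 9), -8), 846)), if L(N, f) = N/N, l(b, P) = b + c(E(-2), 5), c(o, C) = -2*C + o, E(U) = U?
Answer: 1/302184 ≈ 3.3092e-6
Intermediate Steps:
c(o, C) = o - 2*C
l(b, P) = -12 + b (l(b, P) = b + (-2 - 2*5) = b + (-2 - 10) = b - 12 = -12 + b)
L(N, f) = 1
1/(302183 + L(l((15 + 12)*(-11 - 9), -8), 846)) = 1/(302183 + 1) = 1/302184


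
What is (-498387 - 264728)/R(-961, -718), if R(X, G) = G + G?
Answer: 763115/1436 ≈ 531.42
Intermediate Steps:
R(X, G) = 2*G
(-498387 - 264728)/R(-961, -718) = (-498387 - 264728)/((2*(-718))) = -763115/(-1436) = -763115*(-1/1436) = 763115/1436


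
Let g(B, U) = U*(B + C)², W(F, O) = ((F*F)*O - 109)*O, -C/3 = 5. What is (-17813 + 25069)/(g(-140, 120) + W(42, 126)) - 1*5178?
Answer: -79934154542/15437265 ≈ -5178.0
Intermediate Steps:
C = -15 (C = -3*5 = -15)
W(F, O) = O*(-109 + O*F²) (W(F, O) = (F²*O - 109)*O = (O*F² - 109)*O = (-109 + O*F²)*O = O*(-109 + O*F²))
g(B, U) = U*(-15 + B)² (g(B, U) = U*(B - 15)² = U*(-15 + B)²)
(-17813 + 25069)/(g(-140, 120) + W(42, 126)) - 1*5178 = (-17813 + 25069)/(120*(-15 - 140)² + 126*(-109 + 126*42²)) - 1*5178 = 7256/(120*(-155)² + 126*(-109 + 126*1764)) - 5178 = 7256/(120*24025 + 126*(-109 + 222264)) - 5178 = 7256/(2883000 + 126*222155) - 5178 = 7256/(2883000 + 27991530) - 5178 = 7256/30874530 - 5178 = 7256*(1/30874530) - 5178 = 3628/15437265 - 5178 = -79934154542/15437265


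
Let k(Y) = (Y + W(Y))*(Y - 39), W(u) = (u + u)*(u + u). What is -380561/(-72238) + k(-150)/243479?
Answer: -1134061820981/17588436002 ≈ -64.478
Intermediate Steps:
W(u) = 4*u**2 (W(u) = (2*u)*(2*u) = 4*u**2)
k(Y) = (-39 + Y)*(Y + 4*Y**2) (k(Y) = (Y + 4*Y**2)*(Y - 39) = (Y + 4*Y**2)*(-39 + Y) = (-39 + Y)*(Y + 4*Y**2))
-380561/(-72238) + k(-150)/243479 = -380561/(-72238) - 150*(-39 - 155*(-150) + 4*(-150)**2)/243479 = -380561*(-1/72238) - 150*(-39 + 23250 + 4*22500)*(1/243479) = 380561/72238 - 150*(-39 + 23250 + 90000)*(1/243479) = 380561/72238 - 150*113211*(1/243479) = 380561/72238 - 16981650*1/243479 = 380561/72238 - 16981650/243479 = -1134061820981/17588436002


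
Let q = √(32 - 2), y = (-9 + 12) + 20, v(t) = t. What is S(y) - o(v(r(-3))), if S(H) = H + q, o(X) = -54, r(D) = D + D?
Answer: 77 + √30 ≈ 82.477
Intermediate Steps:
r(D) = 2*D
y = 23 (y = 3 + 20 = 23)
q = √30 ≈ 5.4772
S(H) = H + √30
S(y) - o(v(r(-3))) = (23 + √30) - 1*(-54) = (23 + √30) + 54 = 77 + √30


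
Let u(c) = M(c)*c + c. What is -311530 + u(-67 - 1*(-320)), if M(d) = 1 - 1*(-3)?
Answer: -310265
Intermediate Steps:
M(d) = 4 (M(d) = 1 + 3 = 4)
u(c) = 5*c (u(c) = 4*c + c = 5*c)
-311530 + u(-67 - 1*(-320)) = -311530 + 5*(-67 - 1*(-320)) = -311530 + 5*(-67 + 320) = -311530 + 5*253 = -311530 + 1265 = -310265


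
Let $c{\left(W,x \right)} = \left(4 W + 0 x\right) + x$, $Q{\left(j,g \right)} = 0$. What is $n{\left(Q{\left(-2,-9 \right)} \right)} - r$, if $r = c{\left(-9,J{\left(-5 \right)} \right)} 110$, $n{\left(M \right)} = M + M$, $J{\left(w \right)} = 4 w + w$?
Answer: $6710$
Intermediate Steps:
$J{\left(w \right)} = 5 w$
$n{\left(M \right)} = 2 M$
$c{\left(W,x \right)} = x + 4 W$ ($c{\left(W,x \right)} = \left(4 W + 0\right) + x = 4 W + x = x + 4 W$)
$r = -6710$ ($r = \left(5 \left(-5\right) + 4 \left(-9\right)\right) 110 = \left(-25 - 36\right) 110 = \left(-61\right) 110 = -6710$)
$n{\left(Q{\left(-2,-9 \right)} \right)} - r = 2 \cdot 0 - -6710 = 0 + 6710 = 6710$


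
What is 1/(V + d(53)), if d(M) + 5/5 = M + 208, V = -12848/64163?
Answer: 5833/1515412 ≈ 0.0038491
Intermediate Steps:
V = -1168/5833 (V = -12848*1/64163 = -1168/5833 ≈ -0.20024)
d(M) = 207 + M (d(M) = -1 + (M + 208) = -1 + (208 + M) = 207 + M)
1/(V + d(53)) = 1/(-1168/5833 + (207 + 53)) = 1/(-1168/5833 + 260) = 1/(1515412/5833) = 5833/1515412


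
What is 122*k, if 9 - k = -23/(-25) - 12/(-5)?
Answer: 17324/25 ≈ 692.96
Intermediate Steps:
k = 142/25 (k = 9 - (-23/(-25) - 12/(-5)) = 9 - (-23*(-1/25) - 12*(-⅕)) = 9 - (23/25 + 12/5) = 9 - 1*83/25 = 9 - 83/25 = 142/25 ≈ 5.6800)
122*k = 122*(142/25) = 17324/25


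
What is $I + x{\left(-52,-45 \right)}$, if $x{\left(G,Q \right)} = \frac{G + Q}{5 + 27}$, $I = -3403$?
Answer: $- \frac{108993}{32} \approx -3406.0$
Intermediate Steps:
$x{\left(G,Q \right)} = \frac{G}{32} + \frac{Q}{32}$ ($x{\left(G,Q \right)} = \frac{G + Q}{32} = \left(G + Q\right) \frac{1}{32} = \frac{G}{32} + \frac{Q}{32}$)
$I + x{\left(-52,-45 \right)} = -3403 + \left(\frac{1}{32} \left(-52\right) + \frac{1}{32} \left(-45\right)\right) = -3403 - \frac{97}{32} = - \frac{108993}{32}$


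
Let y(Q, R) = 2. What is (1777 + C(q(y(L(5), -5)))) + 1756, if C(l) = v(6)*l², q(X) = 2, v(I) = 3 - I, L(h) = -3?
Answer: 3521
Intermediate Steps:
C(l) = -3*l² (C(l) = (3 - 1*6)*l² = (3 - 6)*l² = -3*l²)
(1777 + C(q(y(L(5), -5)))) + 1756 = (1777 - 3*2²) + 1756 = (1777 - 3*4) + 1756 = (1777 - 12) + 1756 = 1765 + 1756 = 3521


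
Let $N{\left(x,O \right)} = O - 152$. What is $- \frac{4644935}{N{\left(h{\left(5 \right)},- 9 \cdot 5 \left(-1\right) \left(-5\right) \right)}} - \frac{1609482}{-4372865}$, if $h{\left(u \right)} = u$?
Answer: $\frac{2901754351927}{235510015} \approx 12321.0$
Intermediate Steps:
$N{\left(x,O \right)} = -152 + O$ ($N{\left(x,O \right)} = O - 152 = -152 + O$)
$- \frac{4644935}{N{\left(h{\left(5 \right)},- 9 \cdot 5 \left(-1\right) \left(-5\right) \right)}} - \frac{1609482}{-4372865} = - \frac{4644935}{-152 + - 9 \cdot 5 \left(-1\right) \left(-5\right)} - \frac{1609482}{-4372865} = - \frac{4644935}{-152 + \left(-9\right) \left(-5\right) \left(-5\right)} - - \frac{229926}{624695} = - \frac{4644935}{-152 + 45 \left(-5\right)} + \frac{229926}{624695} = - \frac{4644935}{-152 - 225} + \frac{229926}{624695} = - \frac{4644935}{-377} + \frac{229926}{624695} = \left(-4644935\right) \left(- \frac{1}{377}\right) + \frac{229926}{624695} = \frac{4644935}{377} + \frac{229926}{624695} = \frac{2901754351927}{235510015}$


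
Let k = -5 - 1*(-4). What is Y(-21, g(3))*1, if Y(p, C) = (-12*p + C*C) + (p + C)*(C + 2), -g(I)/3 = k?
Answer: 171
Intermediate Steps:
k = -1 (k = -5 + 4 = -1)
g(I) = 3 (g(I) = -3*(-1) = 3)
Y(p, C) = C² - 12*p + (2 + C)*(C + p) (Y(p, C) = (-12*p + C²) + (C + p)*(2 + C) = (C² - 12*p) + (2 + C)*(C + p) = C² - 12*p + (2 + C)*(C + p))
Y(-21, g(3))*1 = (-10*(-21) + 2*3 + 2*3² + 3*(-21))*1 = (210 + 6 + 2*9 - 63)*1 = (210 + 6 + 18 - 63)*1 = 171*1 = 171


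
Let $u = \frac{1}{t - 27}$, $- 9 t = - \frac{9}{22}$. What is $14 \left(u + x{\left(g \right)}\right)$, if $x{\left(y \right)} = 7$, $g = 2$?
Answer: $\frac{57806}{593} \approx 97.481$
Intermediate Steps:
$t = \frac{1}{22}$ ($t = - \frac{\left(-9\right) \frac{1}{22}}{9} = \left(- \frac{1}{9}\right) \left(- \frac{9}{22}\right) = \frac{1}{22} \approx 0.045455$)
$u = - \frac{22}{593}$ ($u = \frac{1}{\frac{1}{22} - 27} = \frac{1}{- \frac{593}{22}} = - \frac{22}{593} \approx -0.037099$)
$14 \left(u + x{\left(g \right)}\right) = 14 \left(- \frac{22}{593} + 7\right) = 14 \cdot \frac{4129}{593} = \frac{57806}{593}$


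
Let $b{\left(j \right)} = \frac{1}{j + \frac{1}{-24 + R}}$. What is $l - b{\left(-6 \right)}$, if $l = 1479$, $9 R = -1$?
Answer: $\frac{1939186}{1311} \approx 1479.2$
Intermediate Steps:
$R = - \frac{1}{9}$ ($R = \frac{1}{9} \left(-1\right) = - \frac{1}{9} \approx -0.11111$)
$b{\left(j \right)} = \frac{1}{- \frac{9}{217} + j}$ ($b{\left(j \right)} = \frac{1}{j + \frac{1}{-24 - \frac{1}{9}}} = \frac{1}{j + \frac{1}{- \frac{217}{9}}} = \frac{1}{j - \frac{9}{217}} = \frac{1}{- \frac{9}{217} + j}$)
$l - b{\left(-6 \right)} = 1479 - \frac{217}{-9 + 217 \left(-6\right)} = 1479 - \frac{217}{-9 - 1302} = 1479 - \frac{217}{-1311} = 1479 - 217 \left(- \frac{1}{1311}\right) = 1479 - - \frac{217}{1311} = 1479 + \frac{217}{1311} = \frac{1939186}{1311}$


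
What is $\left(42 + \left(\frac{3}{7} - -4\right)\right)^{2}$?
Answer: $\frac{105625}{49} \approx 2155.6$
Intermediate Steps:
$\left(42 + \left(\frac{3}{7} - -4\right)\right)^{2} = \left(42 + \left(3 \cdot \frac{1}{7} + \left(-1 + 5\right)\right)\right)^{2} = \left(42 + \left(\frac{3}{7} + 4\right)\right)^{2} = \left(42 + \frac{31}{7}\right)^{2} = \left(\frac{325}{7}\right)^{2} = \frac{105625}{49}$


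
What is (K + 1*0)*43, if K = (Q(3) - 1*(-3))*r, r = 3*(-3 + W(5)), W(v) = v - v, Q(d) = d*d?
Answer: -4644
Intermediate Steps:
Q(d) = d²
W(v) = 0
r = -9 (r = 3*(-3 + 0) = 3*(-3) = -9)
K = -108 (K = (3² - 1*(-3))*(-9) = (9 + 3)*(-9) = 12*(-9) = -108)
(K + 1*0)*43 = (-108 + 1*0)*43 = (-108 + 0)*43 = -108*43 = -4644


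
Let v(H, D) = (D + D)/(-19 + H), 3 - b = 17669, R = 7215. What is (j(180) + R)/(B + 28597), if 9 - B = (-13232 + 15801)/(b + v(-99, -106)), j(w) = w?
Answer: 1100997180/4258997357 ≈ 0.25851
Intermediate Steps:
b = -17666 (b = 3 - 1*17669 = 3 - 17669 = -17666)
v(H, D) = 2*D/(-19 + H) (v(H, D) = (2*D)/(-19 + H) = 2*D/(-19 + H))
B = 1361609/148884 (B = 9 - (-13232 + 15801)/(-17666 + 2*(-106)/(-19 - 99)) = 9 - 2569/(-17666 + 2*(-106)/(-118)) = 9 - 2569/(-17666 + 2*(-106)*(-1/118)) = 9 - 2569/(-17666 + 106/59) = 9 - 2569/(-1042188/59) = 9 - 2569*(-59)/1042188 = 9 - 1*(-21653/148884) = 9 + 21653/148884 = 1361609/148884 ≈ 9.1454)
(j(180) + R)/(B + 28597) = (180 + 7215)/(1361609/148884 + 28597) = 7395/(4258997357/148884) = 7395*(148884/4258997357) = 1100997180/4258997357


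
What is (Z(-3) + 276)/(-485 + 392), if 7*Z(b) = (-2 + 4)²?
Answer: -1936/651 ≈ -2.9739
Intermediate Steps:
Z(b) = 4/7 (Z(b) = (-2 + 4)²/7 = (⅐)*2² = (⅐)*4 = 4/7)
(Z(-3) + 276)/(-485 + 392) = (4/7 + 276)/(-485 + 392) = (1936/7)/(-93) = (1936/7)*(-1/93) = -1936/651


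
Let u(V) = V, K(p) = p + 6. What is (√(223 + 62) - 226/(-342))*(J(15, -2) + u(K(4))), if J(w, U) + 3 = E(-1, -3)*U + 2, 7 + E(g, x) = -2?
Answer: 339/19 + 27*√285 ≈ 473.65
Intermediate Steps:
E(g, x) = -9 (E(g, x) = -7 - 2 = -9)
K(p) = 6 + p
J(w, U) = -1 - 9*U (J(w, U) = -3 + (-9*U + 2) = -3 + (2 - 9*U) = -1 - 9*U)
(√(223 + 62) - 226/(-342))*(J(15, -2) + u(K(4))) = (√(223 + 62) - 226/(-342))*((-1 - 9*(-2)) + (6 + 4)) = (√285 - 226*(-1/342))*((-1 + 18) + 10) = (√285 + 113/171)*(17 + 10) = (113/171 + √285)*27 = 339/19 + 27*√285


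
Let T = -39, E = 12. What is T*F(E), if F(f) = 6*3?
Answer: -702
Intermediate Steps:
F(f) = 18
T*F(E) = -39*18 = -702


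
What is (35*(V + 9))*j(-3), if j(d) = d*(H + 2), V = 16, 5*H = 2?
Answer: -6300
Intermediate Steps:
H = ⅖ (H = (⅕)*2 = ⅖ ≈ 0.40000)
j(d) = 12*d/5 (j(d) = d*(⅖ + 2) = d*(12/5) = 12*d/5)
(35*(V + 9))*j(-3) = (35*(16 + 9))*((12/5)*(-3)) = (35*25)*(-36/5) = 875*(-36/5) = -6300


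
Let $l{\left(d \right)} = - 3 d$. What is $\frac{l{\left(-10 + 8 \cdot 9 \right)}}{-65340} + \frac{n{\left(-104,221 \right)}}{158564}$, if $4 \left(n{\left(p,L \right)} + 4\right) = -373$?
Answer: $\frac{7712863}{3453523920} \approx 0.0022333$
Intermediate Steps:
$n{\left(p,L \right)} = - \frac{389}{4}$ ($n{\left(p,L \right)} = -4 + \frac{1}{4} \left(-373\right) = -4 - \frac{373}{4} = - \frac{389}{4}$)
$\frac{l{\left(-10 + 8 \cdot 9 \right)}}{-65340} + \frac{n{\left(-104,221 \right)}}{158564} = \frac{\left(-3\right) \left(-10 + 8 \cdot 9\right)}{-65340} - \frac{389}{4 \cdot 158564} = - 3 \left(-10 + 72\right) \left(- \frac{1}{65340}\right) - \frac{389}{634256} = \left(-3\right) 62 \left(- \frac{1}{65340}\right) - \frac{389}{634256} = \left(-186\right) \left(- \frac{1}{65340}\right) - \frac{389}{634256} = \frac{31}{10890} - \frac{389}{634256} = \frac{7712863}{3453523920}$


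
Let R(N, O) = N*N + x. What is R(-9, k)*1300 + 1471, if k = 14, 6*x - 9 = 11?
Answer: 333313/3 ≈ 1.1110e+5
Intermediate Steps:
x = 10/3 (x = 3/2 + (1/6)*11 = 3/2 + 11/6 = 10/3 ≈ 3.3333)
R(N, O) = 10/3 + N**2 (R(N, O) = N*N + 10/3 = N**2 + 10/3 = 10/3 + N**2)
R(-9, k)*1300 + 1471 = (10/3 + (-9)**2)*1300 + 1471 = (10/3 + 81)*1300 + 1471 = (253/3)*1300 + 1471 = 328900/3 + 1471 = 333313/3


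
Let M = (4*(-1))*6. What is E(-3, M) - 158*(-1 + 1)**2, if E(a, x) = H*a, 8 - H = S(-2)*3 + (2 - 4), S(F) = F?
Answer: -48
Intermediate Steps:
M = -24 (M = -4*6 = -24)
H = 16 (H = 8 - (-2*3 + (2 - 4)) = 8 - (-6 - 2) = 8 - 1*(-8) = 8 + 8 = 16)
E(a, x) = 16*a
E(-3, M) - 158*(-1 + 1)**2 = 16*(-3) - 158*(-1 + 1)**2 = -48 - 158*0**2 = -48 - 158*0 = -48 + 0 = -48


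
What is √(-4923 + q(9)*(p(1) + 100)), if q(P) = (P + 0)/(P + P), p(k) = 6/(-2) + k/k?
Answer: I*√4874 ≈ 69.814*I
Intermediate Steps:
p(k) = -2 (p(k) = 6*(-½) + 1 = -3 + 1 = -2)
q(P) = ½ (q(P) = P/((2*P)) = P*(1/(2*P)) = ½)
√(-4923 + q(9)*(p(1) + 100)) = √(-4923 + (-2 + 100)/2) = √(-4923 + (½)*98) = √(-4923 + 49) = √(-4874) = I*√4874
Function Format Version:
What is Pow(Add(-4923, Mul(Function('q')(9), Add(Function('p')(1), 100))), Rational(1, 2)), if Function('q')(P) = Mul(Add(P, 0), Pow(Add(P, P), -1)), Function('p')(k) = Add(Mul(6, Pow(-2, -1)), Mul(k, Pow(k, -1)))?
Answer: Mul(I, Pow(4874, Rational(1, 2))) ≈ Mul(69.814, I)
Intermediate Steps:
Function('p')(k) = -2 (Function('p')(k) = Add(Mul(6, Rational(-1, 2)), 1) = Add(-3, 1) = -2)
Function('q')(P) = Rational(1, 2) (Function('q')(P) = Mul(P, Pow(Mul(2, P), -1)) = Mul(P, Mul(Rational(1, 2), Pow(P, -1))) = Rational(1, 2))
Pow(Add(-4923, Mul(Function('q')(9), Add(Function('p')(1), 100))), Rational(1, 2)) = Pow(Add(-4923, Mul(Rational(1, 2), Add(-2, 100))), Rational(1, 2)) = Pow(Add(-4923, Mul(Rational(1, 2), 98)), Rational(1, 2)) = Pow(Add(-4923, 49), Rational(1, 2)) = Pow(-4874, Rational(1, 2)) = Mul(I, Pow(4874, Rational(1, 2)))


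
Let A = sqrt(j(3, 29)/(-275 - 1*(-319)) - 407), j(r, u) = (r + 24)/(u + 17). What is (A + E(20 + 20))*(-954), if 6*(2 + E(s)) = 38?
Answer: -4134 - 477*I*sqrt(416812946)/506 ≈ -4134.0 - 19246.0*I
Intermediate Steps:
j(r, u) = (24 + r)/(17 + u)
E(s) = 13/3 (E(s) = -2 + (1/6)*38 = -2 + 19/3 = 13/3)
A = I*sqrt(416812946)/1012 (A = sqrt(((24 + 3)/(17 + 29))/(-275 - 1*(-319)) - 407) = sqrt((27/46)/(-275 + 319) - 407) = sqrt(((1/46)*27)/44 - 407) = sqrt((27/46)*(1/44) - 407) = sqrt(27/2024 - 407) = sqrt(-823741/2024) = I*sqrt(416812946)/1012 ≈ 20.174*I)
(A + E(20 + 20))*(-954) = (I*sqrt(416812946)/1012 + 13/3)*(-954) = (13/3 + I*sqrt(416812946)/1012)*(-954) = -4134 - 477*I*sqrt(416812946)/506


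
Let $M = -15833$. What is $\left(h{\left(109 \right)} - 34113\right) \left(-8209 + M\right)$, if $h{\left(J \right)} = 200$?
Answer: $815336346$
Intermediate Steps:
$\left(h{\left(109 \right)} - 34113\right) \left(-8209 + M\right) = \left(200 - 34113\right) \left(-8209 - 15833\right) = \left(-33913\right) \left(-24042\right) = 815336346$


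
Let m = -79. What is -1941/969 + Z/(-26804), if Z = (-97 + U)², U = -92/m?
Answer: -126746968551/54032655772 ≈ -2.3457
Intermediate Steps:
U = 92/79 (U = -92/(-79) = -92*(-1/79) = 92/79 ≈ 1.1646)
Z = 57320041/6241 (Z = (-97 + 92/79)² = (-7571/79)² = 57320041/6241 ≈ 9184.4)
-1941/969 + Z/(-26804) = -1941/969 + (57320041/6241)/(-26804) = -1941*1/969 + (57320041/6241)*(-1/26804) = -647/323 - 57320041/167283764 = -126746968551/54032655772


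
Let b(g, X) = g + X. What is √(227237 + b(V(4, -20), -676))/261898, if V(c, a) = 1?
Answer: √226562/261898 ≈ 0.0018174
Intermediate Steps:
b(g, X) = X + g
√(227237 + b(V(4, -20), -676))/261898 = √(227237 + (-676 + 1))/261898 = √(227237 - 675)*(1/261898) = √226562*(1/261898) = √226562/261898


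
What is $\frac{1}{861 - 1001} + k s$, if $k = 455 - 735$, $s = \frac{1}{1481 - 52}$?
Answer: $- \frac{40629}{200060} \approx -0.20308$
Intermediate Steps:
$s = \frac{1}{1429} \approx 0.00069979$
$k = -280$ ($k = 455 - 735 = -280$)
$\frac{1}{861 - 1001} + k s = \frac{1}{861 - 1001} - \frac{280}{1429} = \frac{1}{-140} - \frac{280}{1429} = - \frac{1}{140} - \frac{280}{1429} = - \frac{40629}{200060}$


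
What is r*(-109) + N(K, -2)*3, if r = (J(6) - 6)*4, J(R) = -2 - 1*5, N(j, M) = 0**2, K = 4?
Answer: 5668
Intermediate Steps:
N(j, M) = 0
J(R) = -7 (J(R) = -2 - 5 = -7)
r = -52 (r = (-7 - 6)*4 = -13*4 = -52)
r*(-109) + N(K, -2)*3 = -52*(-109) + 0*3 = 5668 + 0 = 5668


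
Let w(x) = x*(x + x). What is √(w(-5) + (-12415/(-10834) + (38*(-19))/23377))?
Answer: √3278717198322780526/253266418 ≈ 7.1495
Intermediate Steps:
w(x) = 2*x² (w(x) = x*(2*x) = 2*x²)
√(w(-5) + (-12415/(-10834) + (38*(-19))/23377)) = √(2*(-5)² + (-12415/(-10834) + (38*(-19))/23377)) = √(2*25 + (-12415*(-1/10834) - 722*1/23377)) = √(50 + (12415/10834 - 722/23377)) = √(50 + 282403307/253266418) = √(12945724207/253266418) = √3278717198322780526/253266418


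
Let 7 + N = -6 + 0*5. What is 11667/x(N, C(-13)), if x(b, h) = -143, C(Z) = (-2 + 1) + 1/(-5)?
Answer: -11667/143 ≈ -81.587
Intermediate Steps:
C(Z) = -6/5 (C(Z) = -1 - ⅕ = -6/5)
N = -13 (N = -7 + (-6 + 0*5) = -7 + (-6 + 0) = -7 - 6 = -13)
11667/x(N, C(-13)) = 11667/(-143) = 11667*(-1/143) = -11667/143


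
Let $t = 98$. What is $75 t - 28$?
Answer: $7322$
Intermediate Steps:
$75 t - 28 = 75 \cdot 98 - 28 = 7350 - 28 = 7322$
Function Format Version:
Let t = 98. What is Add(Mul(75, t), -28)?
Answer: 7322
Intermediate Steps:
Add(Mul(75, t), -28) = Add(Mul(75, 98), -28) = Add(7350, -28) = 7322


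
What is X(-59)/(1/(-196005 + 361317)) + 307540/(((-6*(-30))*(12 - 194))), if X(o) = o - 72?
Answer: -35472333713/1638 ≈ -2.1656e+7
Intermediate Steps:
X(o) = -72 + o
X(-59)/(1/(-196005 + 361317)) + 307540/(((-6*(-30))*(12 - 194))) = (-72 - 59)/(1/(-196005 + 361317)) + 307540/(((-6*(-30))*(12 - 194))) = -131/(1/165312) + 307540/((180*(-182))) = -131/1/165312 + 307540/(-32760) = -131*165312 + 307540*(-1/32760) = -21655872 - 15377/1638 = -35472333713/1638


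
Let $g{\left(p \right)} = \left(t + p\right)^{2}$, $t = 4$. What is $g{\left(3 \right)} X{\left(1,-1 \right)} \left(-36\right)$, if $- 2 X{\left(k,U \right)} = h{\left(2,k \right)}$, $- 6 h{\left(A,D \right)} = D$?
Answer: $-147$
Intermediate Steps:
$g{\left(p \right)} = \left(4 + p\right)^{2}$
$h{\left(A,D \right)} = - \frac{D}{6}$
$X{\left(k,U \right)} = \frac{k}{12}$ ($X{\left(k,U \right)} = - \frac{\left(- \frac{1}{6}\right) k}{2} = \frac{k}{12}$)
$g{\left(3 \right)} X{\left(1,-1 \right)} \left(-36\right) = \left(4 + 3\right)^{2} \cdot \frac{1}{12} \cdot 1 \left(-36\right) = 7^{2} \cdot \frac{1}{12} \left(-36\right) = 49 \cdot \frac{1}{12} \left(-36\right) = \frac{49}{12} \left(-36\right) = -147$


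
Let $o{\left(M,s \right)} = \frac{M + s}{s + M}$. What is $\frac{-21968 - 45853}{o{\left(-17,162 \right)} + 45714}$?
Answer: $- \frac{67821}{45715} \approx -1.4836$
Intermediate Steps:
$o{\left(M,s \right)} = 1$ ($o{\left(M,s \right)} = \frac{M + s}{M + s} = 1$)
$\frac{-21968 - 45853}{o{\left(-17,162 \right)} + 45714} = \frac{-21968 - 45853}{1 + 45714} = - \frac{67821}{45715}$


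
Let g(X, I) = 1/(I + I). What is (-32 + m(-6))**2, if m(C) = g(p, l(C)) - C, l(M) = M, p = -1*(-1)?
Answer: 97969/144 ≈ 680.34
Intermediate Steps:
p = 1
g(X, I) = 1/(2*I)
m(C) = 1/(2*C) - C
(-32 + m(-6))**2 = (-32 + ((1/2)/(-6) - 1*(-6)))**2 = (-32 + ((1/2)*(-1/6) + 6))**2 = (-32 + (-1/12 + 6))**2 = (-32 + 71/12)**2 = (-313/12)**2 = 97969/144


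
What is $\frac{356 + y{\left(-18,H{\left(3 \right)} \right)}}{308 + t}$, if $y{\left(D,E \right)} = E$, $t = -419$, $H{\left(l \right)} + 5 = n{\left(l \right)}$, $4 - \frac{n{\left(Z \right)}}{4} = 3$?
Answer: $- \frac{355}{111} \approx -3.1982$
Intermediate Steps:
$n{\left(Z \right)} = 4$ ($n{\left(Z \right)} = 16 - 12 = 4$)
$H{\left(l \right)} = -1$ ($H{\left(l \right)} = -5 + 4 = -1$)
$\frac{356 + y{\left(-18,H{\left(3 \right)} \right)}}{308 + t} = \frac{356 - 1}{308 - 419} = \frac{355}{-111} = 355 \left(- \frac{1}{111}\right) = - \frac{355}{111}$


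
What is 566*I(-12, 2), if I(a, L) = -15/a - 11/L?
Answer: -4811/2 ≈ -2405.5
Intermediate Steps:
566*I(-12, 2) = 566*(-15/(-12) - 11/2) = 566*(-15*(-1/12) - 11*1/2) = 566*(5/4 - 11/2) = 566*(-17/4) = -4811/2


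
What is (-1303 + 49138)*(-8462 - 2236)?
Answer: -511738830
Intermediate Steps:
(-1303 + 49138)*(-8462 - 2236) = 47835*(-10698) = -511738830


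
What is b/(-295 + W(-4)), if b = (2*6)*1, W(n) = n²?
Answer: -4/93 ≈ -0.043011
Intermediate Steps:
b = 12 (b = 12*1 = 12)
b/(-295 + W(-4)) = 12/(-295 + (-4)²) = 12/(-295 + 16) = 12/(-279) = 12*(-1/279) = -4/93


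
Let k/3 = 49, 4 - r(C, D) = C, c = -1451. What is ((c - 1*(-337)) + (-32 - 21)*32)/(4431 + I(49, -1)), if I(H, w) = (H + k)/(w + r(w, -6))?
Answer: -281/448 ≈ -0.62723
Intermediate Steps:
r(C, D) = 4 - C
k = 147 (k = 3*49 = 147)
I(H, w) = 147/4 + H/4 (I(H, w) = (H + 147)/(w + (4 - w)) = (147 + H)/4 = (147 + H)*(¼) = 147/4 + H/4)
((c - 1*(-337)) + (-32 - 21)*32)/(4431 + I(49, -1)) = ((-1451 - 1*(-337)) + (-32 - 21)*32)/(4431 + (147/4 + (¼)*49)) = ((-1451 + 337) - 53*32)/(4431 + (147/4 + 49/4)) = (-1114 - 1696)/(4431 + 49) = -2810/4480 = -2810*1/4480 = -281/448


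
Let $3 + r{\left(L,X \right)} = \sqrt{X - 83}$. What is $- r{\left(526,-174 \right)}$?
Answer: $3 - i \sqrt{257} \approx 3.0 - 16.031 i$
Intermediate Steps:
$r{\left(L,X \right)} = -3 + \sqrt{-83 + X}$ ($r{\left(L,X \right)} = -3 + \sqrt{X - 83} = -3 + \sqrt{-83 + X}$)
$- r{\left(526,-174 \right)} = - (-3 + \sqrt{-83 - 174}) = - (-3 + \sqrt{-257}) = - (-3 + i \sqrt{257}) = 3 - i \sqrt{257}$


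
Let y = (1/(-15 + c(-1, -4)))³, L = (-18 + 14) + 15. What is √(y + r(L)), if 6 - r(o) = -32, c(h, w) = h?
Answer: √155647/64 ≈ 6.1644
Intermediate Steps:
L = 11 (L = -4 + 15 = 11)
r(o) = 38 (r(o) = 6 - 1*(-32) = 6 + 32 = 38)
y = -1/4096 (y = (1/(-15 - 1))³ = (1/(-16))³ = (-1/16)³ = -1/4096 ≈ -0.00024414)
√(y + r(L)) = √(-1/4096 + 38) = √(155647/4096) = √155647/64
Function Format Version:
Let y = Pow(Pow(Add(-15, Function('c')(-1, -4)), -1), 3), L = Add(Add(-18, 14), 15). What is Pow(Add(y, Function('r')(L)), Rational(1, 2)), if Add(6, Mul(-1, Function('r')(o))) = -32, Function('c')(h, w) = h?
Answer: Mul(Rational(1, 64), Pow(155647, Rational(1, 2))) ≈ 6.1644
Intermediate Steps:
L = 11 (L = Add(-4, 15) = 11)
Function('r')(o) = 38 (Function('r')(o) = Add(6, Mul(-1, -32)) = Add(6, 32) = 38)
y = Rational(-1, 4096) (y = Pow(Pow(Add(-15, -1), -1), 3) = Pow(Pow(-16, -1), 3) = Pow(Rational(-1, 16), 3) = Rational(-1, 4096) ≈ -0.00024414)
Pow(Add(y, Function('r')(L)), Rational(1, 2)) = Pow(Add(Rational(-1, 4096), 38), Rational(1, 2)) = Pow(Rational(155647, 4096), Rational(1, 2)) = Mul(Rational(1, 64), Pow(155647, Rational(1, 2)))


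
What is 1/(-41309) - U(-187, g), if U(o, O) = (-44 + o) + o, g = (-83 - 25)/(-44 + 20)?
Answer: 17267161/41309 ≈ 418.00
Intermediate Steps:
g = 9/2 (g = -108/(-24) = -108*(-1/24) = 9/2 ≈ 4.5000)
U(o, O) = -44 + 2*o
1/(-41309) - U(-187, g) = 1/(-41309) - (-44 + 2*(-187)) = -1/41309 - (-44 - 374) = -1/41309 - 1*(-418) = -1/41309 + 418 = 17267161/41309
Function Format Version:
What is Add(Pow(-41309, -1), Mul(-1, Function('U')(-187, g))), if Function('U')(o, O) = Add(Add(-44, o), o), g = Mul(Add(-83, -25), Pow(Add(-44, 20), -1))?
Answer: Rational(17267161, 41309) ≈ 418.00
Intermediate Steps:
g = Rational(9, 2) (g = Mul(-108, Pow(-24, -1)) = Mul(-108, Rational(-1, 24)) = Rational(9, 2) ≈ 4.5000)
Function('U')(o, O) = Add(-44, Mul(2, o))
Add(Pow(-41309, -1), Mul(-1, Function('U')(-187, g))) = Add(Pow(-41309, -1), Mul(-1, Add(-44, Mul(2, -187)))) = Add(Rational(-1, 41309), Mul(-1, Add(-44, -374))) = Add(Rational(-1, 41309), Mul(-1, -418)) = Add(Rational(-1, 41309), 418) = Rational(17267161, 41309)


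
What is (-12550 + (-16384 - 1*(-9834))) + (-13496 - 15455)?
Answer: -48051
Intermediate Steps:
(-12550 + (-16384 - 1*(-9834))) + (-13496 - 15455) = (-12550 + (-16384 + 9834)) - 28951 = (-12550 - 6550) - 28951 = -19100 - 28951 = -48051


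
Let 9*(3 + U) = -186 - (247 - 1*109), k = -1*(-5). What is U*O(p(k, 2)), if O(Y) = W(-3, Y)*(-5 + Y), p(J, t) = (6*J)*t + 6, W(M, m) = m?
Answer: -157014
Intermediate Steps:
k = 5
p(J, t) = 6 + 6*J*t (p(J, t) = 6*J*t + 6 = 6 + 6*J*t)
O(Y) = Y*(-5 + Y)
U = -39 (U = -3 + (-186 - (247 - 1*109))/9 = -3 + (-186 - (247 - 109))/9 = -3 + (-186 - 1*138)/9 = -3 + (-186 - 138)/9 = -3 + (⅑)*(-324) = -3 - 36 = -39)
U*O(p(k, 2)) = -39*(6 + 6*5*2)*(-5 + (6 + 6*5*2)) = -39*(6 + 60)*(-5 + (6 + 60)) = -2574*(-5 + 66) = -2574*61 = -39*4026 = -157014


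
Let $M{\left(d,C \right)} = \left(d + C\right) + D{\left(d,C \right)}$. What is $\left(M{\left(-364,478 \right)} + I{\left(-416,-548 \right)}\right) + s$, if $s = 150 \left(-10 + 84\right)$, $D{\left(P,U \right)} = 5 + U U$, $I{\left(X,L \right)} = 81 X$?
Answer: $206007$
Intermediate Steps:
$D{\left(P,U \right)} = 5 + U^{2}$
$M{\left(d,C \right)} = 5 + C + d + C^{2}$ ($M{\left(d,C \right)} = \left(d + C\right) + \left(5 + C^{2}\right) = \left(C + d\right) + \left(5 + C^{2}\right) = 5 + C + d + C^{2}$)
$s = 11100$ ($s = 150 \cdot 74 = 11100$)
$\left(M{\left(-364,478 \right)} + I{\left(-416,-548 \right)}\right) + s = \left(\left(5 + 478 - 364 + 478^{2}\right) + 81 \left(-416\right)\right) + 11100 = \left(\left(5 + 478 - 364 + 228484\right) - 33696\right) + 11100 = \left(228603 - 33696\right) + 11100 = 194907 + 11100 = 206007$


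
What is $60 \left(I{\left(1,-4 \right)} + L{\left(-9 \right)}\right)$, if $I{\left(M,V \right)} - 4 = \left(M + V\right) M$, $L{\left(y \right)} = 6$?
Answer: $420$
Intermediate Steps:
$I{\left(M,V \right)} = 4 + M \left(M + V\right)$ ($I{\left(M,V \right)} = 4 + \left(M + V\right) M = 4 + M \left(M + V\right)$)
$60 \left(I{\left(1,-4 \right)} + L{\left(-9 \right)}\right) = 60 \left(\left(4 + 1^{2} + 1 \left(-4\right)\right) + 6\right) = 60 \left(\left(4 + 1 - 4\right) + 6\right) = 60 \left(1 + 6\right) = 60 \cdot 7 = 420$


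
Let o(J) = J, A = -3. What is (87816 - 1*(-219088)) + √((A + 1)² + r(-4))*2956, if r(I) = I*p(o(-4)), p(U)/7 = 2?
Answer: 306904 + 5912*I*√13 ≈ 3.069e+5 + 21316.0*I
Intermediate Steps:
p(U) = 14 (p(U) = 7*2 = 14)
r(I) = 14*I (r(I) = I*14 = 14*I)
(87816 - 1*(-219088)) + √((A + 1)² + r(-4))*2956 = (87816 - 1*(-219088)) + √((-3 + 1)² + 14*(-4))*2956 = (87816 + 219088) + √((-2)² - 56)*2956 = 306904 + √(4 - 56)*2956 = 306904 + √(-52)*2956 = 306904 + (2*I*√13)*2956 = 306904 + 5912*I*√13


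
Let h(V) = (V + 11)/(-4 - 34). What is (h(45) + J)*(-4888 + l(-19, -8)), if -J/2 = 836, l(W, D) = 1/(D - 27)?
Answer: 5439691476/665 ≈ 8.1800e+6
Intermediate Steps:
l(W, D) = 1/(-27 + D)
J = -1672 (J = -2*836 = -1672)
h(V) = -11/38 - V/38 (h(V) = (11 + V)/(-38) = (11 + V)*(-1/38) = -11/38 - V/38)
(h(45) + J)*(-4888 + l(-19, -8)) = ((-11/38 - 1/38*45) - 1672)*(-4888 + 1/(-27 - 8)) = ((-11/38 - 45/38) - 1672)*(-4888 + 1/(-35)) = (-28/19 - 1672)*(-4888 - 1/35) = -31796/19*(-171081/35) = 5439691476/665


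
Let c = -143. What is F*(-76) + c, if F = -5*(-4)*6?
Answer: -9263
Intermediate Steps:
F = 120 (F = 20*6 = 120)
F*(-76) + c = 120*(-76) - 143 = -9120 - 143 = -9263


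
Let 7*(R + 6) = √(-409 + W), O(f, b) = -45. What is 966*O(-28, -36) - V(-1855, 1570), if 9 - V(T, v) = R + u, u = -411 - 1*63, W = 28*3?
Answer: -43959 + 5*I*√13/7 ≈ -43959.0 + 2.5754*I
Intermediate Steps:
W = 84
u = -474 (u = -411 - 63 = -474)
R = -6 + 5*I*√13/7 (R = -6 + √(-409 + 84)/7 = -6 + √(-325)/7 = -6 + (5*I*√13)/7 = -6 + 5*I*√13/7 ≈ -6.0 + 2.5754*I)
V(T, v) = 489 - 5*I*√13/7 (V(T, v) = 9 - ((-6 + 5*I*√13/7) - 474) = 9 - (-480 + 5*I*√13/7) = 9 + (480 - 5*I*√13/7) = 489 - 5*I*√13/7)
966*O(-28, -36) - V(-1855, 1570) = 966*(-45) - (489 - 5*I*√13/7) = -43470 + (-489 + 5*I*√13/7) = -43959 + 5*I*√13/7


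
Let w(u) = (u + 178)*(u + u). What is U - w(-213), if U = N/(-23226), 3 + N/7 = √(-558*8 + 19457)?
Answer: -16490459/1106 - √14993/3318 ≈ -14910.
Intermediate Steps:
N = -21 + 7*√14993 (N = -21 + 7*√(-558*8 + 19457) = -21 + 7*√(-4464 + 19457) = -21 + 7*√14993 ≈ 836.12)
w(u) = 2*u*(178 + u) (w(u) = (178 + u)*(2*u) = 2*u*(178 + u))
U = 1/1106 - √14993/3318 (U = (-21 + 7*√14993)/(-23226) = (-21 + 7*√14993)*(-1/23226) = 1/1106 - √14993/3318 ≈ -0.035999)
U - w(-213) = (1/1106 - √14993/3318) - 2*(-213)*(178 - 213) = (1/1106 - √14993/3318) - 2*(-213)*(-35) = (1/1106 - √14993/3318) - 1*14910 = (1/1106 - √14993/3318) - 14910 = -16490459/1106 - √14993/3318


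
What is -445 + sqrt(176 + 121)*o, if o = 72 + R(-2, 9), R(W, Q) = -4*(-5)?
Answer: -445 + 276*sqrt(33) ≈ 1140.5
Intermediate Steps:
R(W, Q) = 20
o = 92 (o = 72 + 20 = 92)
-445 + sqrt(176 + 121)*o = -445 + sqrt(176 + 121)*92 = -445 + sqrt(297)*92 = -445 + (3*sqrt(33))*92 = -445 + 276*sqrt(33)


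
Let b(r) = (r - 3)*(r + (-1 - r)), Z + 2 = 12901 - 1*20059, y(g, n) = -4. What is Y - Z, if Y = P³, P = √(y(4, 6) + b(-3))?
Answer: 7160 + 2*√2 ≈ 7162.8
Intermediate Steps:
Z = -7160 (Z = -2 + (12901 - 1*20059) = -2 + (12901 - 20059) = -2 - 7158 = -7160)
b(r) = 3 - r (b(r) = (-3 + r)*(-1) = 3 - r)
P = √2 (P = √(-4 + (3 - 1*(-3))) = √(-4 + (3 + 3)) = √(-4 + 6) = √2 ≈ 1.4142)
Y = 2*√2 (Y = (√2)³ = 2*√2 ≈ 2.8284)
Y - Z = 2*√2 - 1*(-7160) = 2*√2 + 7160 = 7160 + 2*√2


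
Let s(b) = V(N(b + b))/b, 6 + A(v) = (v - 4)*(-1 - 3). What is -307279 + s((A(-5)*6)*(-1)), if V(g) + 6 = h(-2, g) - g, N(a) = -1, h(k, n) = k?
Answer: -55310213/180 ≈ -3.0728e+5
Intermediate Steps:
A(v) = 10 - 4*v (A(v) = -6 + (v - 4)*(-1 - 3) = -6 + (-4 + v)*(-4) = -6 + (16 - 4*v) = 10 - 4*v)
V(g) = -8 - g (V(g) = -6 + (-2 - g) = -8 - g)
s(b) = -7/b (s(b) = (-8 - 1*(-1))/b = (-8 + 1)/b = -7/b)
-307279 + s((A(-5)*6)*(-1)) = -307279 - 7*(-1/(6*(10 - 4*(-5)))) = -307279 - 7*(-1/(6*(10 + 20))) = -307279 - 7/((30*6)*(-1)) = -307279 - 7/(180*(-1)) = -307279 - 7/(-180) = -307279 - 7*(-1/180) = -307279 + 7/180 = -55310213/180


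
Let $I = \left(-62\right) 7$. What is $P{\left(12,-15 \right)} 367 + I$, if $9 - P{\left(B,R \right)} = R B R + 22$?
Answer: $-996105$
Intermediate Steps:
$P{\left(B,R \right)} = -13 - B R^{2}$ ($P{\left(B,R \right)} = 9 - \left(R B R + 22\right) = 9 - \left(B R R + 22\right) = 9 - \left(B R^{2} + 22\right) = 9 - \left(22 + B R^{2}\right) = -13 - B R^{2}$)
$I = -434$
$P{\left(12,-15 \right)} 367 + I = \left(-13 - 12 \left(-15\right)^{2}\right) 367 - 434 = \left(-13 - 12 \cdot 225\right) 367 - 434 = \left(-13 - 2700\right) 367 - 434 = \left(-2713\right) 367 - 434 = -995671 - 434 = -996105$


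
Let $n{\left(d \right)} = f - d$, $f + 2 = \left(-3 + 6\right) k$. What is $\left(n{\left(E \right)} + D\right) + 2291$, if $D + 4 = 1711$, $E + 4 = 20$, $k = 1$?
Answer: $3983$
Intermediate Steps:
$E = 16$ ($E = -4 + 20 = 16$)
$f = 1$ ($f = -2 + \left(-3 + 6\right) 1 = -2 + 3 \cdot 1 = -2 + 3 = 1$)
$D = 1707$ ($D = -4 + 1711 = 1707$)
$n{\left(d \right)} = 1 - d$
$\left(n{\left(E \right)} + D\right) + 2291 = \left(\left(1 - 16\right) + 1707\right) + 2291 = \left(-15 + 1707\right) + 2291 = 1692 + 2291 = 3983$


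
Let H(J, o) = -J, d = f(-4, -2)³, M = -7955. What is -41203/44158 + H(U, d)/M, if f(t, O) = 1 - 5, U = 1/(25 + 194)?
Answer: -71781556277/76929638910 ≈ -0.93308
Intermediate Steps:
U = 1/219 ≈ 0.0045662
f(t, O) = -4
d = -64 (d = (-4)³ = -64)
-41203/44158 + H(U, d)/M = -41203/44158 - 1*1/219/(-7955) = -41203*1/44158 - 1/219*(-1/7955) = -41203/44158 + 1/1742145 = -71781556277/76929638910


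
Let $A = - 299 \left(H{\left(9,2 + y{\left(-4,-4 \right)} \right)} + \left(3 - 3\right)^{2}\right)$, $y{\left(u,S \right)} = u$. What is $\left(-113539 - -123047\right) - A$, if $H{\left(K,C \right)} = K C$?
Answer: $4126$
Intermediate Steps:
$H{\left(K,C \right)} = C K$
$A = 5382$ ($A = - 299 \left(\left(2 - 4\right) 9 + \left(3 - 3\right)^{2}\right) = - 299 \left(\left(-2\right) 9 + 0^{2}\right) = - 299 \left(-18 + 0\right) = \left(-299\right) \left(-18\right) = 5382$)
$\left(-113539 - -123047\right) - A = \left(-113539 - -123047\right) - 5382 = \left(-113539 + 123047\right) - 5382 = 9508 - 5382 = 4126$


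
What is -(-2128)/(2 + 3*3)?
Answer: 2128/11 ≈ 193.45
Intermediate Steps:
-(-2128)/(2 + 3*3) = -(-2128)/(2 + 9) = -(-2128)/11 = -76*(-28/11) = 2128/11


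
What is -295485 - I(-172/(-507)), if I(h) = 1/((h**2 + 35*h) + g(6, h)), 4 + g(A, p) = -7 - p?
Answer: -49340637834/166981 ≈ -2.9549e+5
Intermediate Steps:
g(A, p) = -11 - p (g(A, p) = -4 + (-7 - p) = -11 - p)
I(h) = 1/(-11 + h**2 + 34*h) (I(h) = 1/((h**2 + 35*h) + (-11 - h)) = 1/(-11 + h**2 + 34*h))
-295485 - I(-172/(-507)) = -295485 - 1/(-11 + (-172/(-507))**2 + 34*(-172/(-507))) = -295485 - 1/(-11 + (-172*(-1/507))**2 + 34*(-172*(-1/507))) = -295485 - 1/(-11 + (172/507)**2 + 34*(172/507)) = -295485 - 1/(-11 + 29584/257049 + 5848/507) = -295485 - 1/166981/257049 = -295485 - 1*257049/166981 = -295485 - 257049/166981 = -49340637834/166981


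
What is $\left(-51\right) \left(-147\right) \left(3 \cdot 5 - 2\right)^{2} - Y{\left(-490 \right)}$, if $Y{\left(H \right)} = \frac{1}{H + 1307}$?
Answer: $\frac{1035133280}{817} \approx 1.267 \cdot 10^{6}$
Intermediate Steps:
$Y{\left(H \right)} = \frac{1}{1307 + H}$
$\left(-51\right) \left(-147\right) \left(3 \cdot 5 - 2\right)^{2} - Y{\left(-490 \right)} = \left(-51\right) \left(-147\right) \left(3 \cdot 5 - 2\right)^{2} - \frac{1}{1307 - 490} = 7497 \left(15 - 2\right)^{2} - \frac{1}{817} = 7497 \cdot 13^{2} - \frac{1}{817} = 7497 \cdot 169 - \frac{1}{817} = 1266993 - \frac{1}{817} = \frac{1035133280}{817}$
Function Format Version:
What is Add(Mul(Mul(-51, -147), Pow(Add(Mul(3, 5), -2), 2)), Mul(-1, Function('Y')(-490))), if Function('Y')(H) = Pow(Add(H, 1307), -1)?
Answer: Rational(1035133280, 817) ≈ 1.2670e+6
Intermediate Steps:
Function('Y')(H) = Pow(Add(1307, H), -1)
Add(Mul(Mul(-51, -147), Pow(Add(Mul(3, 5), -2), 2)), Mul(-1, Function('Y')(-490))) = Add(Mul(Mul(-51, -147), Pow(Add(Mul(3, 5), -2), 2)), Mul(-1, Pow(Add(1307, -490), -1))) = Add(Mul(7497, Pow(Add(15, -2), 2)), Mul(-1, Pow(817, -1))) = Add(Mul(7497, Pow(13, 2)), Mul(-1, Rational(1, 817))) = Add(Mul(7497, 169), Rational(-1, 817)) = Add(1266993, Rational(-1, 817)) = Rational(1035133280, 817)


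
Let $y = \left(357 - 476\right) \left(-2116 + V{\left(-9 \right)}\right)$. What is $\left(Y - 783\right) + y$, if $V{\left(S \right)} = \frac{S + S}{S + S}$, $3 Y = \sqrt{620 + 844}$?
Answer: $250902 + \frac{2 \sqrt{366}}{3} \approx 2.5091 \cdot 10^{5}$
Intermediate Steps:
$Y = \frac{2 \sqrt{366}}{3}$ ($Y = \frac{\sqrt{620 + 844}}{3} = \frac{\sqrt{1464}}{3} = \frac{2 \sqrt{366}}{3} \approx 12.754$)
$V{\left(S \right)} = 1$ ($V{\left(S \right)} = \frac{2 S}{2 S} = 2 S \frac{1}{2 S} = 1$)
$y = 251685$ ($y = \left(357 - 476\right) \left(-2116 + 1\right) = \left(-119\right) \left(-2115\right) = 251685$)
$\left(Y - 783\right) + y = \left(\frac{2 \sqrt{366}}{3} - 783\right) + 251685 = \left(-783 + \frac{2 \sqrt{366}}{3}\right) + 251685 = 250902 + \frac{2 \sqrt{366}}{3}$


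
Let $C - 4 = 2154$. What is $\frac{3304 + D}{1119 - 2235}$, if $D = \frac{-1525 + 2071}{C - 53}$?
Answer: $- \frac{3477733}{1174590} \approx -2.9608$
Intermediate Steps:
$C = 2158$ ($C = 4 + 2154 = 2158$)
$D = \frac{546}{2105}$ ($D = \frac{-1525 + 2071}{2158 - 53} = \frac{546}{2105} \approx 0.25938$)
$\frac{3304 + D}{1119 - 2235} = \frac{3304 + \frac{546}{2105}}{1119 - 2235} = \frac{6955466}{2105 \left(-1116\right)} = \frac{6955466}{2105} \left(- \frac{1}{1116}\right) = - \frac{3477733}{1174590}$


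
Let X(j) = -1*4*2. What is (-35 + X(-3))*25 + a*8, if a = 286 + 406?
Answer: 4461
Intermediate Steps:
a = 692
X(j) = -8 (X(j) = -4*2 = -8)
(-35 + X(-3))*25 + a*8 = (-35 - 8)*25 + 692*8 = -43*25 + 5536 = -1075 + 5536 = 4461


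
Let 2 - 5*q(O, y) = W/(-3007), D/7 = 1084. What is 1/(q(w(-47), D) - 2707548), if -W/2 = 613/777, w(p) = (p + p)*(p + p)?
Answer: -11682195/31630099036208 ≈ -3.6934e-7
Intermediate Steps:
D = 7588 (D = 7*1084 = 7588)
w(p) = 4*p² (w(p) = (2*p)*(2*p) = 4*p²)
W = -1226/777 ≈ -1.5779
q(O, y) = 4671652/11682195 (q(O, y) = ⅖ - (-1226)/(3885*(-3007)) = ⅖ - (-1226)*(-1)/(3885*3007) = ⅖ - ⅕*1226/2336439 = ⅖ - 1226/11682195 = 4671652/11682195)
1/(q(w(-47), D) - 2707548) = 1/(4671652/11682195 - 2707548) = 1/(-31630099036208/11682195) = -11682195/31630099036208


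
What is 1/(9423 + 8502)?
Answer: 1/17925 ≈ 5.5788e-5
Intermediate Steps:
1/(9423 + 8502) = 1/17925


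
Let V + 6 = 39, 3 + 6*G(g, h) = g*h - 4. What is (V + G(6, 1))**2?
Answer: 38809/36 ≈ 1078.0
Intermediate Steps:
G(g, h) = -7/6 + g*h/6 (G(g, h) = -1/2 + (g*h - 4)/6 = -1/2 + (-4 + g*h)/6 = -1/2 + (-2/3 + g*h/6) = -7/6 + g*h/6)
V = 33 (V = -6 + 39 = 33)
(V + G(6, 1))**2 = (33 + (-7/6 + (1/6)*6*1))**2 = (33 + (-7/6 + 1))**2 = (33 - 1/6)**2 = (197/6)**2 = 38809/36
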